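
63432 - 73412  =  -9980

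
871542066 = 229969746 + 641572320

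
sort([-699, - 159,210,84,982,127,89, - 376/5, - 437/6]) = [ - 699,-159, - 376/5 , - 437/6, 84,  89,  127,210,982 ] 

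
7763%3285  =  1193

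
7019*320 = 2246080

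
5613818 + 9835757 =15449575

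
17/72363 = 17/72363 = 0.00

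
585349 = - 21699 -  - 607048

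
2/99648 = 1/49824  =  0.00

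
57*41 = 2337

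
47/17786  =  47/17786 = 0.00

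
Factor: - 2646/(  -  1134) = 7/3=3^( - 1)*7^1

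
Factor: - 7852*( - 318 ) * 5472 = 13663233792 = 2^8*3^3 * 13^1*19^1*53^1*151^1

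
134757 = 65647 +69110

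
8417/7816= 8417/7816 = 1.08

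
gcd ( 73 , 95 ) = 1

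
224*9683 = 2168992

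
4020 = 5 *804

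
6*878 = 5268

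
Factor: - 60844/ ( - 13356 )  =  41/9 = 3^(-2 )*41^1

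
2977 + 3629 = 6606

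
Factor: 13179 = 3^1*23^1*191^1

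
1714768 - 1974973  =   - 260205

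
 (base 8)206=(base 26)54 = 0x86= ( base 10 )134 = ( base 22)62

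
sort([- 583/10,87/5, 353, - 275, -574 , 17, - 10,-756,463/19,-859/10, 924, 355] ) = [-756,-574, -275,-859/10,-583/10, - 10,17, 87/5 , 463/19, 353 , 355 , 924]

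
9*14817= 133353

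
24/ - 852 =  -  2/71 = - 0.03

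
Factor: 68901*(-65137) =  - 4488004437 = - 3^1*7^1*17^1*53^1*193^1* 1229^1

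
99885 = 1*99885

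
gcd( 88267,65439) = 1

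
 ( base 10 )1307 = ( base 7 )3545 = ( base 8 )2433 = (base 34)14F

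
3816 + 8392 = 12208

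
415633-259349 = 156284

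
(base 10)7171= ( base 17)17de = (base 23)dci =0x1c03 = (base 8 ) 16003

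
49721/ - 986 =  - 49721/986 = -50.43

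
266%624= 266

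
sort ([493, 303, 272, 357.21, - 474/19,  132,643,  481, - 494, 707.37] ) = [ - 494, - 474/19,132, 272, 303,  357.21,  481, 493,643, 707.37] 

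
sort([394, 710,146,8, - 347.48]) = [ - 347.48,  8, 146,394, 710 ]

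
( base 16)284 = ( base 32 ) K4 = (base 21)19e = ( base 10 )644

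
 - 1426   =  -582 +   -  844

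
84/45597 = 28/15199 = 0.00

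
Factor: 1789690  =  2^1*5^1*7^1*37^1*691^1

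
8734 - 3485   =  5249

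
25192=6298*4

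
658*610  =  401380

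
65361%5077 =4437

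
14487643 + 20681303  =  35168946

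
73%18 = 1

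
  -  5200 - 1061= - 6261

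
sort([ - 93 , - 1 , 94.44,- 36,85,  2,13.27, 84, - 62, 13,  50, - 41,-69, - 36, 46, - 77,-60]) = [-93,  -  77, - 69, - 62, - 60, - 41, - 36, - 36 , - 1, 2,13, 13.27, 46, 50,84, 85,94.44 ] 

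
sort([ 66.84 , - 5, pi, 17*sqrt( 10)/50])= [ - 5, 17*sqrt( 10 )/50, pi, 66.84]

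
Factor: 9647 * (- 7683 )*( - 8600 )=2^3*3^1*5^2*11^1 * 13^1 * 43^1  *197^1*877^1=637413948600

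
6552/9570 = 1092/1595  =  0.68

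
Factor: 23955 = 3^1*5^1*1597^1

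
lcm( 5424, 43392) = 43392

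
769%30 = 19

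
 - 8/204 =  - 2/51= - 0.04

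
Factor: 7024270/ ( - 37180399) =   -  2^1 *5^1*11^1 * 41^ ( - 1)*63857^1*906839^( - 1)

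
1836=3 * 612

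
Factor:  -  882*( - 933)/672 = 19593/16 = 2^( - 4)*3^2*7^1*311^1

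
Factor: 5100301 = 647^1*7883^1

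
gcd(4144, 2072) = 2072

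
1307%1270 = 37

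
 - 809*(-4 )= 3236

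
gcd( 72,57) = 3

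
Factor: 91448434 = 2^1*7^1*11^1*67^1 * 8863^1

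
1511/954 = 1 + 557/954 = 1.58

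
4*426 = 1704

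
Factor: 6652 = 2^2*1663^1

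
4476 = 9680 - 5204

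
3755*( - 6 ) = - 22530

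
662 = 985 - 323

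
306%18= 0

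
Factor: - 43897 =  - 7^1*6271^1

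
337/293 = 1 + 44/293 = 1.15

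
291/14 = 291/14 = 20.79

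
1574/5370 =787/2685 = 0.29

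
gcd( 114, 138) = 6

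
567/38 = 567/38 = 14.92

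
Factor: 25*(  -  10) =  - 250  =  - 2^1*5^3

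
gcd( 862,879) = 1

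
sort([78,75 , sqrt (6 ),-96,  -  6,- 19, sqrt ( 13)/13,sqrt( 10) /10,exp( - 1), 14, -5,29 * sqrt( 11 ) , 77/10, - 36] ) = [ - 96, - 36,-19 , -6, - 5,sqrt(13) /13,sqrt( 10 )/10,exp( - 1),sqrt(6),77/10 , 14 , 75, 78, 29*sqrt( 11)]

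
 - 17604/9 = -1956 =-1956.00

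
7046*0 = 0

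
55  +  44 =99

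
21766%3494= 802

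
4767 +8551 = 13318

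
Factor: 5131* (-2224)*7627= - 87034320688 = - 2^4*7^1 * 29^1*139^1*263^1*733^1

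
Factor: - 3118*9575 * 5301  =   - 158260559850 =- 2^1*3^2 * 5^2* 19^1 *31^1*383^1 * 1559^1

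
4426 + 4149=8575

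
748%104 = 20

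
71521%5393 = 1412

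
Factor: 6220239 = 3^1 *19^1*29^1*53^1*71^1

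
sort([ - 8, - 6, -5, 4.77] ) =[ - 8, - 6,- 5,4.77]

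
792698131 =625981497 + 166716634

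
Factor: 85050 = 2^1  *3^5 *5^2*7^1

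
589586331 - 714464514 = -124878183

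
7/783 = 7/783 = 0.01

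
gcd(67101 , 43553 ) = 1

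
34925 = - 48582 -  - 83507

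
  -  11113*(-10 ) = 111130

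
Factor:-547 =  - 547^1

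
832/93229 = 832/93229 = 0.01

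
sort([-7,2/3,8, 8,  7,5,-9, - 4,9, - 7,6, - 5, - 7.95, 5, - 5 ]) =[-9, - 7.95, - 7,  -  7, - 5, - 5, - 4  ,  2/3,5, 5, 6,7,8, 8,9 ]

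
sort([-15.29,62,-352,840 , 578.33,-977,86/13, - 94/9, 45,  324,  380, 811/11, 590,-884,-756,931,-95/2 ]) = [ - 977  , - 884,-756, - 352  , - 95/2, - 15.29, - 94/9,86/13,45,62,  811/11 , 324, 380,578.33 , 590,840,931] 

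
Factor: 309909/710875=3^1*5^(-3)*11^ (-2 )*19^1*47^(  -  1 )*5437^1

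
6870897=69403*99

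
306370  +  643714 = 950084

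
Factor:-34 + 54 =2^2*5^1 = 20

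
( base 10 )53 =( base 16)35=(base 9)58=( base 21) 2b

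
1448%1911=1448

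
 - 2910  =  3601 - 6511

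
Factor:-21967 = -11^1*1997^1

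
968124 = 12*80677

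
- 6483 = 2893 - 9376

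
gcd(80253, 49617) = 333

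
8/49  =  8/49 = 0.16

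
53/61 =53/61 = 0.87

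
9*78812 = 709308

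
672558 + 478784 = 1151342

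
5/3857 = 5/3857 = 0.00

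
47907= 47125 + 782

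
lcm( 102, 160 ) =8160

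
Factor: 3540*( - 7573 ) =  - 2^2*3^1*5^1*59^1 *7573^1 = - 26808420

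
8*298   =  2384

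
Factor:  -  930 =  - 2^1 * 3^1*5^1*31^1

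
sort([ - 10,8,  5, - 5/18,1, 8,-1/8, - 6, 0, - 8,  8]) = [-10,-8, - 6, -5/18, - 1/8,  0 , 1,5,8,  8,8 ]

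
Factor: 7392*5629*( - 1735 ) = - 72192600480  =  -2^5*3^1*5^1 * 7^1*11^1* 13^1 *347^1*433^1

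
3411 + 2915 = 6326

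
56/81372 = 14/20343 = 0.00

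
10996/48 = 229 + 1/12 = 229.08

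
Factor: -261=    - 3^2*29^1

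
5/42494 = 5/42494=0.00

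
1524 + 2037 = 3561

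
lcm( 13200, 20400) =224400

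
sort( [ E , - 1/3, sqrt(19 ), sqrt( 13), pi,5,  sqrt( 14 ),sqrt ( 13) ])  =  [- 1/3, E,pi, sqrt(13) , sqrt( 13), sqrt( 14), sqrt(19),  5] 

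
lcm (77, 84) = 924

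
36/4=9 = 9.00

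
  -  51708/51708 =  - 1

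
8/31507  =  8/31507  =  0.00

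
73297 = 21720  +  51577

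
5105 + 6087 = 11192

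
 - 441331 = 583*( - 757) 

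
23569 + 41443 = 65012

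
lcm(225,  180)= 900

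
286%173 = 113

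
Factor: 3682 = 2^1*7^1 * 263^1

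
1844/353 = 5  +  79/353= 5.22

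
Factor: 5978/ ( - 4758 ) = -49/39 = - 3^(  -  1 ) * 7^2*13^(-1 )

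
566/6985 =566/6985 = 0.08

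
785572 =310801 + 474771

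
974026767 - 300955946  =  673070821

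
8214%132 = 30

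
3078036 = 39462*78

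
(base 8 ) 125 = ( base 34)2h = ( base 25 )3A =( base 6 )221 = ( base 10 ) 85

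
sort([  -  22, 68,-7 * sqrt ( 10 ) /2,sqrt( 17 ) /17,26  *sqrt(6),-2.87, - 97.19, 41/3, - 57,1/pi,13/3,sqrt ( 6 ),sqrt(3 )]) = [-97.19,  -  57, - 22, - 7*sqrt(10 ) /2, - 2.87,sqrt (17 ) /17 , 1/pi,sqrt(3 ), sqrt( 6),13/3,41/3,26*sqrt( 6), 68 ] 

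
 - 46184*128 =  - 5911552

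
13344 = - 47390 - - 60734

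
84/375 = 28/125   =  0.22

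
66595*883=58803385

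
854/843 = 854/843 = 1.01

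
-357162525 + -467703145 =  - 824865670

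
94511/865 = 94511/865=109.26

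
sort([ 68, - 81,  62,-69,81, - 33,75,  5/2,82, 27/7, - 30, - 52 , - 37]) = [ - 81, - 69 , - 52,  -  37 ,-33, - 30 , 5/2 , 27/7, 62,  68,75, 81,82]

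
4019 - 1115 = 2904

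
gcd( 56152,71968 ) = 8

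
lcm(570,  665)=3990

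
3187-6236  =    -  3049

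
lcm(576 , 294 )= 28224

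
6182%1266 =1118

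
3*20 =60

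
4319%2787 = 1532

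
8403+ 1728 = 10131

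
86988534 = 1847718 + 85140816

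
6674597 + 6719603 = 13394200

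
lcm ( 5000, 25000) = 25000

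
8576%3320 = 1936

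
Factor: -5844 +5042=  - 2^1* 401^1 = - 802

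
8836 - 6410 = 2426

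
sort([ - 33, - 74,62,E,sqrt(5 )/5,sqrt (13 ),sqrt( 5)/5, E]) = [- 74,-33,sqrt(5 ) /5,sqrt( 5)/5, E,  E,sqrt(13), 62 ] 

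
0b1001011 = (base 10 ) 75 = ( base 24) 33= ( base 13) 5a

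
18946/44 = 9473/22 =430.59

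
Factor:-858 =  - 2^1*3^1*11^1*13^1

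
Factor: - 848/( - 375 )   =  2^4* 3^( - 1)*5^( - 3 )  *53^1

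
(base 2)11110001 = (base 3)22221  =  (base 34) 73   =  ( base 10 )241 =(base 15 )111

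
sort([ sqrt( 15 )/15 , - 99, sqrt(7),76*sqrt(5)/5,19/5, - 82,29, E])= [ - 99,-82 , sqrt ( 15)/15, sqrt( 7), E, 19/5,29,76*sqrt( 5 )/5]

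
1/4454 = 1/4454 =0.00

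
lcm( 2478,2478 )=2478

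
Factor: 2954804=2^2 *17^1*19^1 * 2287^1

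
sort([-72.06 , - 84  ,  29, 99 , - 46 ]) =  [-84, - 72.06,-46, 29, 99] 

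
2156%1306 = 850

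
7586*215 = 1630990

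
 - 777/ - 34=777/34 = 22.85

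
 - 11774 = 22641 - 34415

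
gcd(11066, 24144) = 1006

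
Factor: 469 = 7^1*67^1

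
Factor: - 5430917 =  - 29^1*187273^1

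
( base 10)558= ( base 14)2bc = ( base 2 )1000101110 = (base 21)15C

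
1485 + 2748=4233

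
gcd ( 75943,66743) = 1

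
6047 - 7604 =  - 1557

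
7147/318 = 7147/318 = 22.47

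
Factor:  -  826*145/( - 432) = 2^ ( - 3 ) *3^ (  -  3 )*5^1*7^1*29^1*59^1 =59885/216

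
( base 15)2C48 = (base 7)36515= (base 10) 9518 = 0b10010100101110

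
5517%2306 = 905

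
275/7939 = 275/7939=0.03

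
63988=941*68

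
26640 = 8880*3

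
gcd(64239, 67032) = 2793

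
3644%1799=46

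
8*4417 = 35336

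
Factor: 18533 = 43^1*431^1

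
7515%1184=411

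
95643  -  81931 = 13712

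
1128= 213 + 915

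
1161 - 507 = 654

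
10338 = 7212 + 3126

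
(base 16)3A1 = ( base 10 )929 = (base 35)QJ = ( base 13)566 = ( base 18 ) 2FB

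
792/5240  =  99/655 = 0.15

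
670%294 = 82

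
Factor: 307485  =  3^2*5^1 * 6833^1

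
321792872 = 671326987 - 349534115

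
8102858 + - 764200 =7338658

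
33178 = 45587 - 12409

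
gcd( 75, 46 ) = 1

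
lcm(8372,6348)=577668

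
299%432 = 299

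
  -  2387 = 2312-4699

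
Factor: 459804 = 2^2 * 3^1*38317^1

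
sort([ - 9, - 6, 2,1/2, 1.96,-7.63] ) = [ - 9, - 7.63,-6, 1/2,1.96 , 2 ]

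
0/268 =0 = 0.00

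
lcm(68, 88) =1496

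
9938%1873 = 573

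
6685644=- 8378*( - 798) 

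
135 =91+44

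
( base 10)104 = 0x68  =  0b1101000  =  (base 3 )10212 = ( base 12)88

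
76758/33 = 2326=2326.00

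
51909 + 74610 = 126519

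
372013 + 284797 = 656810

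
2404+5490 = 7894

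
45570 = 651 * 70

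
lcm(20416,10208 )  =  20416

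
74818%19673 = 15799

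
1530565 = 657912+872653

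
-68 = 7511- 7579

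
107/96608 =107/96608 = 0.00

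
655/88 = 655/88 = 7.44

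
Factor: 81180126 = 2^1*3^2*2087^1*2161^1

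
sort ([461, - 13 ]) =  [  -  13,  461 ] 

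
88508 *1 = 88508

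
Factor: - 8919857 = -8919857^1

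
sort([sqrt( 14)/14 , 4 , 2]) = [ sqrt( 14)/14,2,4 ] 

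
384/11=384/11 = 34.91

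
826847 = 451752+375095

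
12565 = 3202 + 9363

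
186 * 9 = 1674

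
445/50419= 445/50419 = 0.01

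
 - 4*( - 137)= 548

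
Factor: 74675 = 5^2*29^1* 103^1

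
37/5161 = 37/5161= 0.01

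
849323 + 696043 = 1545366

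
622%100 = 22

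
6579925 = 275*23927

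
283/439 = 283/439 = 0.64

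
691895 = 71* 9745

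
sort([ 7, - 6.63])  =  [ - 6.63, 7 ]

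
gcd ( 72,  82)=2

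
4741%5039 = 4741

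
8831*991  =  8751521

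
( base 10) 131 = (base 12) ab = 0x83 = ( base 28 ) 4J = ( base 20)6b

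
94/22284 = 47/11142  =  0.00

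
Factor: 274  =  2^1*137^1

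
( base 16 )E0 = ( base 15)ee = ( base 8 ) 340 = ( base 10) 224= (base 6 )1012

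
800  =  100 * 8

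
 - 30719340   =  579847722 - 610567062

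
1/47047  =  1/47047 = 0.00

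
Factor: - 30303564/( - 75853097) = 2^2*3^1*67^1*5591^( - 1)*13567^( - 1)*37691^1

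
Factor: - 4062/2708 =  - 2^( - 1)*3^1 = -  3/2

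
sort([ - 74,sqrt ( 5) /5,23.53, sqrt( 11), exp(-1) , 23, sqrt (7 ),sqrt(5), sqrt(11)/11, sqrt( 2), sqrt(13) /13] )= [ - 74, sqrt( 13 ) /13, sqrt( 11) /11, exp( - 1), sqrt( 5) /5,sqrt( 2), sqrt( 5), sqrt( 7),sqrt( 11), 23 , 23.53 ] 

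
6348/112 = 56 + 19/28 = 56.68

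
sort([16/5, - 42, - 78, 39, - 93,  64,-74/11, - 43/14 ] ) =[ - 93, - 78, - 42,-74/11, - 43/14, 16/5,  39, 64 ] 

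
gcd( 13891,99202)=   1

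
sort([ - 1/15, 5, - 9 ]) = [ - 9, - 1/15, 5] 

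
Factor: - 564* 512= - 2^11*3^1 * 47^1 = - 288768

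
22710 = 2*11355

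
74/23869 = 74/23869 =0.00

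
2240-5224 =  - 2984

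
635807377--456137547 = 1091944924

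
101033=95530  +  5503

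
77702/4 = 19425 + 1/2= 19425.50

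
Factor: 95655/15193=3^1*5^1*7^1*911^1 * 15193^(-1)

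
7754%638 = 98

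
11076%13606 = 11076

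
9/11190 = 3/3730=0.00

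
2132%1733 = 399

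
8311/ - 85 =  - 98 + 19/85 = - 97.78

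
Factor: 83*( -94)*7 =  -  2^1 * 7^1*47^1*83^1  =  -54614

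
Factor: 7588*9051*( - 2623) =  - 2^2 * 3^1 * 7^2*43^1*61^1*271^1 * 431^1 = - 180144985524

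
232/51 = 232/51 = 4.55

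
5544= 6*924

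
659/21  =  31+8/21= 31.38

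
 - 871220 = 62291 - 933511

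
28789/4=28789/4 =7197.25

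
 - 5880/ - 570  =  196/19 = 10.32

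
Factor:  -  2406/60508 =- 1203/30254=-2^( - 1 )*3^1*7^ ( - 1 )*401^1*2161^( - 1) 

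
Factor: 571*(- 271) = -271^1*571^1 =- 154741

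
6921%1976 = 993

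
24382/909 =26+ 748/909 = 26.82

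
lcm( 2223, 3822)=217854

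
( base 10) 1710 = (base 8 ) 3256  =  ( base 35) 1DU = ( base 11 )1315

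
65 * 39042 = 2537730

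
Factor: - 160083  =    -  3^3*7^2*11^2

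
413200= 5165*80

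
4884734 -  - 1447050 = 6331784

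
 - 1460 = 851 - 2311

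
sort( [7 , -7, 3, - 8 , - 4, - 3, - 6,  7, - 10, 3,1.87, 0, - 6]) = [ - 10, - 8 , - 7, - 6,-6, - 4, - 3,0 , 1.87, 3,3, 7,7 ] 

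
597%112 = 37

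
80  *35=2800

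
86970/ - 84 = -1036 + 9/14=- 1035.36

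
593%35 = 33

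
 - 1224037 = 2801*( - 437 ) 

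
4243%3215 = 1028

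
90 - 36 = 54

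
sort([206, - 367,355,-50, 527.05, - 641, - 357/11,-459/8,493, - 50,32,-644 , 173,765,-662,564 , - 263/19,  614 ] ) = [ - 662,-644, - 641, - 367, - 459/8, - 50, - 50, - 357/11, -263/19,32,173, 206 , 355, 493,527.05, 564, 614,765]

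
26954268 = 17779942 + 9174326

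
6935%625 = 60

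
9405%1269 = 522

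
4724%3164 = 1560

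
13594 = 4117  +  9477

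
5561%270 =161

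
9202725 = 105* 87645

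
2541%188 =97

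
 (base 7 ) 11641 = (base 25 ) 4mh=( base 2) 101111111011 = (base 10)3067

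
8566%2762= 280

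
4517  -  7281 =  - 2764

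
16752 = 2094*8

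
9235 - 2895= 6340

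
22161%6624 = 2289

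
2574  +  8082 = 10656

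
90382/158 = 45191/79 = 572.04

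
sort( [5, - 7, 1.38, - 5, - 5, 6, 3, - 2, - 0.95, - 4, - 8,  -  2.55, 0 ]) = [ - 8, - 7, - 5, - 5,  -  4,-2.55,  -  2 , -0.95,0, 1.38, 3, 5,6]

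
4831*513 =2478303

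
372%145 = 82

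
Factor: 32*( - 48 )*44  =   - 67584 = - 2^11*3^1*11^1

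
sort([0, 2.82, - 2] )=[-2, 0, 2.82] 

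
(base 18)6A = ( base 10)118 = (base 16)76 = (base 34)3g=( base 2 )1110110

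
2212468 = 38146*58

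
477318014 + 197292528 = 674610542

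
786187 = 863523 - 77336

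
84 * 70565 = 5927460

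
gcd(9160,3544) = 8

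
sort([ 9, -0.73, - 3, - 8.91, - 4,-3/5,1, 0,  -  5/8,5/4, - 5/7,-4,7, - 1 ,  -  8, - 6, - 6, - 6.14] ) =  [-8.91, - 8,-6.14,-6, - 6,  -  4 ,-4,-3 , - 1, - 0.73,-5/7,  -  5/8,-3/5, 0,1 , 5/4,7,9 ]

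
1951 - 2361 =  - 410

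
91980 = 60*1533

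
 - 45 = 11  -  56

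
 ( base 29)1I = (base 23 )21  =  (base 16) 2F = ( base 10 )47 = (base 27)1k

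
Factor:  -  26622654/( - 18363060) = 4437109/3060510= 2^( - 1 )*3^ ( - 1)*5^( - 1 )* 17^(-2)*353^( - 1 )*1109^1 * 4001^1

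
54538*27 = 1472526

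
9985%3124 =613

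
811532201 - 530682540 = 280849661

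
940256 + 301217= 1241473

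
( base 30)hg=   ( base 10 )526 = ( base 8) 1016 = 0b1000001110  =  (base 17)1dg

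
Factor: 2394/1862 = 9/7 = 3^2*7^(-1)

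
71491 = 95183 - 23692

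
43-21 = 22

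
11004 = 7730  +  3274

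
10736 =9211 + 1525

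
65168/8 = 8146  =  8146.00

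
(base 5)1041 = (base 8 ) 222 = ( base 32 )4I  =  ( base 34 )4a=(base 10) 146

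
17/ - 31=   -  1 + 14/31 = - 0.55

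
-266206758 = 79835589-346042347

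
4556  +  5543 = 10099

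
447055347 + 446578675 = 893634022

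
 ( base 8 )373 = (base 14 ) 13d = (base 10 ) 251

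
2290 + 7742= 10032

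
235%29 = 3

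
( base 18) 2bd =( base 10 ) 859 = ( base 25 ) 199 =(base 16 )35B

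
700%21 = 7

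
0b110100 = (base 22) 28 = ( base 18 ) 2g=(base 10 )52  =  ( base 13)40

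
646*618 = 399228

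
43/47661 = 43/47661 = 0.00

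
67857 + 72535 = 140392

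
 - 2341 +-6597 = -8938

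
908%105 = 68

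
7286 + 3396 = 10682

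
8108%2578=374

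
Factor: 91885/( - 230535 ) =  - 391/981 = - 3^(  -  2)*17^1 * 23^1*109^ ( - 1) 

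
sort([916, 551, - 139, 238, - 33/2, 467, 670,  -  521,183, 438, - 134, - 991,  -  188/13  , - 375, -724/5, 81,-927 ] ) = [-991, - 927, - 521, - 375, - 724/5,  -  139 ,  -  134, - 33/2, - 188/13, 81, 183, 238, 438, 467, 551, 670, 916]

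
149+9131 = 9280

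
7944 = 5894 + 2050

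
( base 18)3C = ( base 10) 66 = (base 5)231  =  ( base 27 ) 2C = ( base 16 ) 42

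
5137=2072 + 3065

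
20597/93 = 20597/93=221.47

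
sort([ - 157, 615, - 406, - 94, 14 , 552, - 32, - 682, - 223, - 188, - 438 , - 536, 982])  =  [ - 682, - 536, - 438, - 406, - 223, - 188,-157,  -  94, - 32, 14,552, 615,982] 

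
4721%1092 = 353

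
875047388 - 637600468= 237446920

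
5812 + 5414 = 11226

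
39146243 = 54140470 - 14994227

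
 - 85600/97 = -85600/97 = - 882.47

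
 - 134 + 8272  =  8138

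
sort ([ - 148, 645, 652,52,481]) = [ - 148, 52, 481,645,652]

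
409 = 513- 104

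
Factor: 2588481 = 3^2*7^1*181^1*227^1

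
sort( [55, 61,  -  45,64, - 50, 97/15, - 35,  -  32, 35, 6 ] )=[- 50,-45, - 35,- 32 , 6,97/15, 35, 55,61, 64]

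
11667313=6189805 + 5477508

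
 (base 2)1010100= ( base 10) 84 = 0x54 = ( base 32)2k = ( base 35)2E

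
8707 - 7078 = 1629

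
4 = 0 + 4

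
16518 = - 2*( - 8259 )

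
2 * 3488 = 6976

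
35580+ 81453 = 117033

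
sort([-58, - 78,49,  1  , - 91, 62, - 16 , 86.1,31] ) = [ - 91, - 78, - 58,-16,1,31, 49, 62  ,  86.1 ] 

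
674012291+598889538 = 1272901829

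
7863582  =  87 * 90386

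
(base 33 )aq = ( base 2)101100100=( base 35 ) A6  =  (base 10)356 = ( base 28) ck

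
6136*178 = 1092208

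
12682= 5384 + 7298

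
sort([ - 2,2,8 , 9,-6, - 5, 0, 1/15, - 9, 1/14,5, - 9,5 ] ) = [ - 9, - 9, - 6, - 5, - 2,0 , 1/15,1/14, 2, 5,5,8, 9 ]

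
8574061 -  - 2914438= 11488499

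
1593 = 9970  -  8377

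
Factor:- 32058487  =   - 271^1*118297^1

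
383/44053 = 383/44053 =0.01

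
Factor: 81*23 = 3^4*23^1= 1863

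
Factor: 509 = 509^1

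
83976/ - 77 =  - 83976/77 = - 1090.60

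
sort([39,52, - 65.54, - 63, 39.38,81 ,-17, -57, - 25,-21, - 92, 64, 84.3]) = [ - 92, - 65.54,  -  63, - 57,-25, - 21,- 17,39,39.38 , 52, 64,81 , 84.3]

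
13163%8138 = 5025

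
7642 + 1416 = 9058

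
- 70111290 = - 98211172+28099882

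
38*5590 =212420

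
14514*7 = 101598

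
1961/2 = 980 + 1/2 = 980.50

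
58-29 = 29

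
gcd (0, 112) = 112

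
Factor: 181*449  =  81269 = 181^1 * 449^1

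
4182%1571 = 1040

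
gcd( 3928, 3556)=4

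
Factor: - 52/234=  - 2^1*3^( - 2 )= - 2/9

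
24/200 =3/25  =  0.12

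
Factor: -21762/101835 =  -2^1 *3^1*5^( - 1 )*13^1*73^(-1)  =  - 78/365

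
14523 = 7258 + 7265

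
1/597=1/597= 0.00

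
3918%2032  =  1886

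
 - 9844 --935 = -8909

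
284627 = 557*511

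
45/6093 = 5/677 = 0.01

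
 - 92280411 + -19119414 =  - 111399825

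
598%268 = 62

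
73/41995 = 73/41995 =0.00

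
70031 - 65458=4573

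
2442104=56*43609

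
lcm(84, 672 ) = 672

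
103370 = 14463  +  88907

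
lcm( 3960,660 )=3960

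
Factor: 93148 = 2^2*11^1*29^1*73^1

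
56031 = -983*( - 57) 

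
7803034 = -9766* ( - 799)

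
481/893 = 481/893 = 0.54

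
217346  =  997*218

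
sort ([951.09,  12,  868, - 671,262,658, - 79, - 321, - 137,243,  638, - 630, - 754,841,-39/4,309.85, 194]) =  [ - 754, - 671, - 630, - 321 , - 137, - 79, - 39/4,  12,194,243,262,309.85,638 , 658, 841,868,951.09 ] 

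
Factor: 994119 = 3^1*7^1*47339^1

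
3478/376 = 9 + 1/4 = 9.25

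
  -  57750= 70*(-825)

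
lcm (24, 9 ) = 72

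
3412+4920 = 8332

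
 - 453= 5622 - 6075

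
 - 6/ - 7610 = 3/3805 = 0.00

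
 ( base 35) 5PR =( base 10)7027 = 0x1B73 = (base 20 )HB7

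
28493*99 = 2820807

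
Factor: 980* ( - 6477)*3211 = - 20381694060 = -2^2*3^1*5^1*7^2*13^2*17^1 * 19^1*127^1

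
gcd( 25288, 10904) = 232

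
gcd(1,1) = 1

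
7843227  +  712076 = 8555303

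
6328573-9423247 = - 3094674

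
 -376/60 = - 7 + 11/15= -6.27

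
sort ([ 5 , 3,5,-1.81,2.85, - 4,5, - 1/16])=[ -4, - 1.81, - 1/16,2.85, 3,5,  5,5]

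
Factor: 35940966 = 2^1 * 3^1*31^1*73^1*2647^1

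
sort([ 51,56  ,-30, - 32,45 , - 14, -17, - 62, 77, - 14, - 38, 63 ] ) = [ - 62, - 38, - 32, - 30, - 17, - 14, - 14, 45, 51, 56, 63, 77 ]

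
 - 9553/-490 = 9553/490= 19.50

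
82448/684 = 20612/171 =120.54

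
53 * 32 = 1696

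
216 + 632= 848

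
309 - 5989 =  - 5680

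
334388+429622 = 764010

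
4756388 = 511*9308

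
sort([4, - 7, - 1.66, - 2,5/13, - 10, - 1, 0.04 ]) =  [ - 10, - 7, - 2, - 1.66,-1, 0.04,5/13,4] 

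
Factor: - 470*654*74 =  - 2^3*3^1*5^1*37^1*47^1*109^1 = - 22746120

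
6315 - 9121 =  - 2806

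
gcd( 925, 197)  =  1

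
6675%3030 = 615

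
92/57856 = 23/14464 = 0.00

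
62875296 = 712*88308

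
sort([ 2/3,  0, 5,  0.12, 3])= [ 0, 0.12, 2/3,3,5]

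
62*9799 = 607538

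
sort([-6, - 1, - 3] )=[ - 6, - 3, - 1]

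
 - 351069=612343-963412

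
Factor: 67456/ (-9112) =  - 496/67=- 2^4*31^1*67^(  -  1 )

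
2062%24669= 2062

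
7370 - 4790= 2580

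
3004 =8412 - 5408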